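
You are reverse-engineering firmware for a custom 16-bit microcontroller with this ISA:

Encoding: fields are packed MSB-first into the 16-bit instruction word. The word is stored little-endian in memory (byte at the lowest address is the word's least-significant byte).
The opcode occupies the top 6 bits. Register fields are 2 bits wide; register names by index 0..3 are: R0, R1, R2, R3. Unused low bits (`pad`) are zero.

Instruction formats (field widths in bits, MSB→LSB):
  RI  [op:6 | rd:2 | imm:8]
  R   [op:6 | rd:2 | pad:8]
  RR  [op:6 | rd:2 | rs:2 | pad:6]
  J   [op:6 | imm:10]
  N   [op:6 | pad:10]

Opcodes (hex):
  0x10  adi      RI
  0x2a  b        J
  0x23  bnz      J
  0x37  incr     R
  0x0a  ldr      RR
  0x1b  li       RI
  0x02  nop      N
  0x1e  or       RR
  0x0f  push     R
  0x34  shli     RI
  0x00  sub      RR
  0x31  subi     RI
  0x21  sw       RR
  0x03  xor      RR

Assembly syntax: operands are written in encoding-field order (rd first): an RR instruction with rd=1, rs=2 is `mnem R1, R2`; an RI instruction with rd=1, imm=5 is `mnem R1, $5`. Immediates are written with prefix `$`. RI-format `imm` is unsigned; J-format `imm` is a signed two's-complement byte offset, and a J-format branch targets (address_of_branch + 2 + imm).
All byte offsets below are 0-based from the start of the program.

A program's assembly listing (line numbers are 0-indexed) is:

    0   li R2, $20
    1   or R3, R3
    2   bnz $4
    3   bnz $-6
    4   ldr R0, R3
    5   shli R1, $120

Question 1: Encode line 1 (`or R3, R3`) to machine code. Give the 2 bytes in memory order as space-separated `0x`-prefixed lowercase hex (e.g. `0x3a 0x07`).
0xc0 0x7b

L1: or op=0x1e:6|rd=3:2|rs=3:2|pad=0:6 ⇒ 0x7bc0 ⇒ little c0 7b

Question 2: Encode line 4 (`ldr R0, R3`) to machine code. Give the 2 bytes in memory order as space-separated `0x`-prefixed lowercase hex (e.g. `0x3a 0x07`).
line 4 (ldr): pack op=0xa:6|rd=0:2|rs=3:2|pad=0:6 = 0x28c0; little→ c0 28

0xc0 0x28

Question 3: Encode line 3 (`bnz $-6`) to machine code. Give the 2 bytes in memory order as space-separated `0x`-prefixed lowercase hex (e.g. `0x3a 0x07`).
L3: bnz op=0x23:6|imm=-6:10 ⇒ 0x8ffa ⇒ little fa 8f

0xfa 0x8f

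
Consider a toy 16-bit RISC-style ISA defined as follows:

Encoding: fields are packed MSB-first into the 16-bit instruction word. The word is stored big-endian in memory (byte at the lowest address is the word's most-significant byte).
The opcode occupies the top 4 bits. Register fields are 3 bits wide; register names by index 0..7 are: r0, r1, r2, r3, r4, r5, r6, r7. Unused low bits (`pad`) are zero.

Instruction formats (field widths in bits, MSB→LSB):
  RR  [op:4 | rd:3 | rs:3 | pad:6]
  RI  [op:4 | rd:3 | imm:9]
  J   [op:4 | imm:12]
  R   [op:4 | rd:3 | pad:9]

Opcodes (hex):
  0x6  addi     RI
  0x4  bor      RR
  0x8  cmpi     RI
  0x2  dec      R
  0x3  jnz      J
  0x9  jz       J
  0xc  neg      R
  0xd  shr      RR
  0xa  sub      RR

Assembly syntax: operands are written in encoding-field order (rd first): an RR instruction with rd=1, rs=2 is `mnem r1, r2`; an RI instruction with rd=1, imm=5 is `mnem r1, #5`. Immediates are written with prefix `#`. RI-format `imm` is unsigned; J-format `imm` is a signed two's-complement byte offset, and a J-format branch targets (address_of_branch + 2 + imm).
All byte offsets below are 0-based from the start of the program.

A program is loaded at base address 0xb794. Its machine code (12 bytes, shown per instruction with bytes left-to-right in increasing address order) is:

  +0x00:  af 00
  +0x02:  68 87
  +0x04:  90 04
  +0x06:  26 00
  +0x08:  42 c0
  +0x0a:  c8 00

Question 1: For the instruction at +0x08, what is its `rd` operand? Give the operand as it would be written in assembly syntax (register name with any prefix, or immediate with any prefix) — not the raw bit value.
r1

@+08  big-endian(42 c0) = 0x42c0
  top 4b → 0x4 → bor [RR]
  rd@[11:9]=0x1 ⇒ r1
  rs@[8:6]=0x3 ⇒ r3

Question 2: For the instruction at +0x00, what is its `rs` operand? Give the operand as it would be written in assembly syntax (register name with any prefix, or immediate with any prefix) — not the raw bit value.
r4

@+00  big-endian(af 00) = 0xaf00
  top 4b → 0xa → sub [RR]
  [11:9] rd=7 = r7
  [8:6] rs=4 = r4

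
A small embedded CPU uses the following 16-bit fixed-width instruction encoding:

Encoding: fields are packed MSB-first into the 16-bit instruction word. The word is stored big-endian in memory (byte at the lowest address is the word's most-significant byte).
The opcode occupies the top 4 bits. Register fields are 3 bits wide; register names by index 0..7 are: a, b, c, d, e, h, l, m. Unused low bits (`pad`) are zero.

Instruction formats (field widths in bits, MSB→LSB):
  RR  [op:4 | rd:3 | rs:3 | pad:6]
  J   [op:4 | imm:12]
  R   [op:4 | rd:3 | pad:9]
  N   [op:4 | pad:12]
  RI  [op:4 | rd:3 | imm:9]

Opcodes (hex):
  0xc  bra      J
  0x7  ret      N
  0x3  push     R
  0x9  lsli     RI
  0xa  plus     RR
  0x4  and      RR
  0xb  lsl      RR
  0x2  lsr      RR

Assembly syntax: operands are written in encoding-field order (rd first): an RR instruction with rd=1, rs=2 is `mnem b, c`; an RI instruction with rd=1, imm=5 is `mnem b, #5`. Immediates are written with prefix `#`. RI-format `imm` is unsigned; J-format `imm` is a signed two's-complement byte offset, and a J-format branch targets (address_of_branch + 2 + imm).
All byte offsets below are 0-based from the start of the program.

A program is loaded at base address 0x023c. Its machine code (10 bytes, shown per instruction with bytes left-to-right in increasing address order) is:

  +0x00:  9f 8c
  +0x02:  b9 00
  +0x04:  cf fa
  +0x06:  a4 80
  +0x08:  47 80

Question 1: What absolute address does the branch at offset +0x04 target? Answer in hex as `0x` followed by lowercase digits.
off 0x04: read cf fa as big → 0xcffa
  op=0xcffa>>12=0xc ⇒ bra (J)
  imm@[11:0]=0xffa (s12→-6) ⇒ #-6
  target = base 0x023c + off 0x04 + 2 + imm -6 = 0x023c

0x023c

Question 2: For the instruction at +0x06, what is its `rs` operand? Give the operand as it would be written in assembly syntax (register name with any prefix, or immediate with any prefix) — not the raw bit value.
c

[06] a4 80 → 0xa480
  top 4b → 0xa → plus [RR]
  rd: (w>>9)&0x7=0x2 → c
  rs: (w>>6)&0x7=0x2 → c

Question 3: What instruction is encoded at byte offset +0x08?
@+08  big-endian(47 80) = 0x4780
  op=0x4780>>12=0x4 ⇒ and (RR)
  rd@[11:9]=0x3 ⇒ d
  rs@[8:6]=0x6 ⇒ l

and d, l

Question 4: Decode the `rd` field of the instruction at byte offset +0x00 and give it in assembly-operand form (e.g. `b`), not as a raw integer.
m

[00] 9f 8c → 0x9f8c
  op=0x9f8c>>12=0x9 ⇒ lsli (RI)
  rd: (w>>9)&0x7=0x7 → m
  imm: (w>>0)&0x1ff=0x18c → #396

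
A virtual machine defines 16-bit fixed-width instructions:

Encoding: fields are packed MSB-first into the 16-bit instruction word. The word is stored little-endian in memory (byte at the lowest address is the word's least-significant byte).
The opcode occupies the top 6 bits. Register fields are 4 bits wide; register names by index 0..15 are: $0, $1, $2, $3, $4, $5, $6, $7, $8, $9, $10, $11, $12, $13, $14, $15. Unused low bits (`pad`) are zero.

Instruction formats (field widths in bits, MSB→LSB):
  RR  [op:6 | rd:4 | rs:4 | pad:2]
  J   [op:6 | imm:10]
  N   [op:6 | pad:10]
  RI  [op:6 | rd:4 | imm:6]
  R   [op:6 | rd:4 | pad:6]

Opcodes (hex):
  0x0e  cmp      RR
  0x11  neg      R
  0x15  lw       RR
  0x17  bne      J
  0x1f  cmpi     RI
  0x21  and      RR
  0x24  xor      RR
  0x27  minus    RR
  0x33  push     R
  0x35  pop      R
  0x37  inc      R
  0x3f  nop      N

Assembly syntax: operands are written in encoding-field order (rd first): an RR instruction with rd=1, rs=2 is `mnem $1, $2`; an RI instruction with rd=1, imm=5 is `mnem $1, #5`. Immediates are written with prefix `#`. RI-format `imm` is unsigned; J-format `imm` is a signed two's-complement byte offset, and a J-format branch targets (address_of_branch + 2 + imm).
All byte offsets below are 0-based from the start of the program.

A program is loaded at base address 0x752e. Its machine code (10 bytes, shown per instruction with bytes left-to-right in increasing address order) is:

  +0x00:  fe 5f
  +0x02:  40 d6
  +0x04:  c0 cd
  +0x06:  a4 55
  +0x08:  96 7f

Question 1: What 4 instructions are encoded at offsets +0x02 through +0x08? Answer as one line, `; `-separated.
pop $9; push $7; lw $6, $9; cmpi $14, #22

@+02  little-endian(40 d6) = 0xd640
  top 6b → 0x35 → pop [R]
  [9:6] rd=9 = $9
@+04  little-endian(c0 cd) = 0xcdc0
  top 6b → 0x33 → push [R]
  [9:6] rd=7 = $7
@+06  little-endian(a4 55) = 0x55a4
  top 6b → 0x15 → lw [RR]
  [9:6] rd=6 = $6
  [5:2] rs=9 = $9
@+08  little-endian(96 7f) = 0x7f96
  top 6b → 0x1f → cmpi [RI]
  [9:6] rd=14 = $14
  [5:0] imm=22 = #22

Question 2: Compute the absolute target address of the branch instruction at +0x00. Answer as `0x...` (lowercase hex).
0x752e

off 0x00: read fe 5f as little → 0x5ffe
  opcode bits[15:10]=0x17: bne/J
  imm: (w>>0)&0x3ff=0x3fe (s10→-2) → #-2
  target = base 0x752e + off 0x00 + 2 + imm -2 = 0x752e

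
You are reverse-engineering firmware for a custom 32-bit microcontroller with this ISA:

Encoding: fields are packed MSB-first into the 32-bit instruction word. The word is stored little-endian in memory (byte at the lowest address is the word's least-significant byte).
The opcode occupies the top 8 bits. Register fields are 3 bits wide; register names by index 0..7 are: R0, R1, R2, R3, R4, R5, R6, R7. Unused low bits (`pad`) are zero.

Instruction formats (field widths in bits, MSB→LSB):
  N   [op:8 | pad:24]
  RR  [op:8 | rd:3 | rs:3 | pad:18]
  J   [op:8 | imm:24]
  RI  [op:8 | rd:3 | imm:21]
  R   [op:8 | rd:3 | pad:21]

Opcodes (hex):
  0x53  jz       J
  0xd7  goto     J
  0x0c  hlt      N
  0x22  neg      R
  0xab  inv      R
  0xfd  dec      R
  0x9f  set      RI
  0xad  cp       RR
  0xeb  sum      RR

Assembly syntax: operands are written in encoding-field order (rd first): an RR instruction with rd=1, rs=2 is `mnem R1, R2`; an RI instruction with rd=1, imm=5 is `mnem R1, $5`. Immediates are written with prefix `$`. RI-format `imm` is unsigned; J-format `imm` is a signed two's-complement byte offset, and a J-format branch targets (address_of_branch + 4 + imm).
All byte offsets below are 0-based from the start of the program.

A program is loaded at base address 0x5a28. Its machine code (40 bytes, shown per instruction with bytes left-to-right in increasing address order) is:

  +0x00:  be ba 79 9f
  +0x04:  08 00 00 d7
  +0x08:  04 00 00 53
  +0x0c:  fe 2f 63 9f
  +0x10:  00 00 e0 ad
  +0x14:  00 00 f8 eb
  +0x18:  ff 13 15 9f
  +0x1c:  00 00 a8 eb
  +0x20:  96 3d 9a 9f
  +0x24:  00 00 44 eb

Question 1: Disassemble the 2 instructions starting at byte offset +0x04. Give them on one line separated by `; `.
goto $8; jz $4

[04] 08 00 00 d7 → 0xd7000008
  op=0xd7000008>>24=0xd7 ⇒ goto (J)
  imm@[23:0]=0x8 ⇒ $8
[08] 04 00 00 53 → 0x53000004
  op=0x53000004>>24=0x53 ⇒ jz (J)
  imm@[23:0]=0x4 ⇒ $4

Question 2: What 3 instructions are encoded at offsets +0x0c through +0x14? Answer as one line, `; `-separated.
@+0c  little-endian(fe 2f 63 9f) = 0x9f632ffe
  opcode bits[31:24]=0x9f: set/RI
  rd@[23:21]=0x3 ⇒ R3
  imm@[20:0]=0x32ffe ⇒ $208894
@+10  little-endian(00 00 e0 ad) = 0xade00000
  opcode bits[31:24]=0xad: cp/RR
  rd@[23:21]=0x7 ⇒ R7
  rs@[20:18]=0x0 ⇒ R0
@+14  little-endian(00 00 f8 eb) = 0xebf80000
  opcode bits[31:24]=0xeb: sum/RR
  rd@[23:21]=0x7 ⇒ R7
  rs@[20:18]=0x6 ⇒ R6

set R3, $208894; cp R7, R0; sum R7, R6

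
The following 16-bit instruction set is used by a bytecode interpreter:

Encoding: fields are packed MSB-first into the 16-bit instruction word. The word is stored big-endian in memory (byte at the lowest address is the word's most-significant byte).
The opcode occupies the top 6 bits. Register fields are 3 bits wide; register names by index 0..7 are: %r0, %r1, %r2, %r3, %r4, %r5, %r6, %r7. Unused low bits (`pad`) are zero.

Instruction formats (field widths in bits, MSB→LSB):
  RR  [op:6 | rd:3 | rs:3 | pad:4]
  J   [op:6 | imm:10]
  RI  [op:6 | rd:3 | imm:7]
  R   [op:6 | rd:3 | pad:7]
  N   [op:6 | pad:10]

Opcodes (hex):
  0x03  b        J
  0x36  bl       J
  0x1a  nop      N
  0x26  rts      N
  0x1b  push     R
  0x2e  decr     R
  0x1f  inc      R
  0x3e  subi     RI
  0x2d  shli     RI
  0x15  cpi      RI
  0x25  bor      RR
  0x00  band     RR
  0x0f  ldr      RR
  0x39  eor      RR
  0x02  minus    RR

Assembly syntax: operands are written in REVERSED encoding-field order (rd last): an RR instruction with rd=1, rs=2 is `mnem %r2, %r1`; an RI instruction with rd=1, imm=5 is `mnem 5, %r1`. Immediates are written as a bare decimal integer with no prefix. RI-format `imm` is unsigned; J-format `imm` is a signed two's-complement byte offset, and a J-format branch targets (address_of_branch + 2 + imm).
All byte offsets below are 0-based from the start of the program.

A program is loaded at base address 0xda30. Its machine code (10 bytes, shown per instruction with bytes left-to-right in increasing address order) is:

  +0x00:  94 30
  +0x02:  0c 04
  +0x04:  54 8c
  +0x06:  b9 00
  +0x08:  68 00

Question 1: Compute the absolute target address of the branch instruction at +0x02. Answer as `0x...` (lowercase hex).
off 0x02: read 0c 04 as big → 0x0c04
  top 6b → 0x3 → b [J]
  imm: (w>>0)&0x3ff=0x4 → 4
  target = base 0xda30 + off 0x02 + 2 + imm 4 = 0xda38

0xda38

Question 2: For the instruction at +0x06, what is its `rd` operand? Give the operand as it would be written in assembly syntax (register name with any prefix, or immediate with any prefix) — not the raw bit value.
%r2

[06] b9 00 → 0xb900
  op=0xb900>>10=0x2e ⇒ decr (R)
  [9:7] rd=2 = %r2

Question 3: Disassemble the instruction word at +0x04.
[04] 54 8c → 0x548c
  opcode bits[15:10]=0x15: cpi/RI
  rd: (w>>7)&0x7=0x1 → %r1
  imm: (w>>0)&0x7f=0xc → 12

cpi 12, %r1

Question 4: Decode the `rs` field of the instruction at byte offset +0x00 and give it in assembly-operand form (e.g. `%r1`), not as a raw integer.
%r3

off 0x00: read 94 30 as big → 0x9430
  opcode bits[15:10]=0x25: bor/RR
  [9:7] rd=0 = %r0
  [6:4] rs=3 = %r3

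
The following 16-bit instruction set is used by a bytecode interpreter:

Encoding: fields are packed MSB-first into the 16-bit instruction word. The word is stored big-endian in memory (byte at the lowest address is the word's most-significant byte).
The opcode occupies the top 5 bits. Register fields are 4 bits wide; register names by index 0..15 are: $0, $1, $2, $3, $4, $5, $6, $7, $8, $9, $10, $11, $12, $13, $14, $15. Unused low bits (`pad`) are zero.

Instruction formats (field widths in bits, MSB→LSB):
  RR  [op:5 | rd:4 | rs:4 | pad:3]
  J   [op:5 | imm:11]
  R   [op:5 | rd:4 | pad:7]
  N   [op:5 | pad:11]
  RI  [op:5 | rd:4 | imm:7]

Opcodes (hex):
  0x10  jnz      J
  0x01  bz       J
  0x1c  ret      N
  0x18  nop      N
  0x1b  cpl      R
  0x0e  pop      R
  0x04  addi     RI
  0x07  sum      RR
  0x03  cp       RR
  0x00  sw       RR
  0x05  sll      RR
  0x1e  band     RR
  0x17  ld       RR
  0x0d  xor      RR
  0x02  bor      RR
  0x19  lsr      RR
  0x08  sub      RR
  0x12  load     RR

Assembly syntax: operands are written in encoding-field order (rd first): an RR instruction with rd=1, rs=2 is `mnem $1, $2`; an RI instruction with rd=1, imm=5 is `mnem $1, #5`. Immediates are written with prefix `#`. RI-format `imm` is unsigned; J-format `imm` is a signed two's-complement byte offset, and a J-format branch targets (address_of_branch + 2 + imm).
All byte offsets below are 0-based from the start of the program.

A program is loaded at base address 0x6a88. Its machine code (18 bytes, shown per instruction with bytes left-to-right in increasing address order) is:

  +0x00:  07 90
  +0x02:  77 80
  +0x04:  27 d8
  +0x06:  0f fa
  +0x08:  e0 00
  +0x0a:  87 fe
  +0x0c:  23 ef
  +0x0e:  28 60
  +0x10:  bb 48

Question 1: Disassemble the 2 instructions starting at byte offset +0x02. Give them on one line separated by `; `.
+0x02: 77 80 ⇒ word 0x7780 (big)
  op=0x7780>>11=0xe ⇒ pop (R)
  [10:7] rd=15 = $15
+0x04: 27 d8 ⇒ word 0x27d8 (big)
  op=0x27d8>>11=0x4 ⇒ addi (RI)
  [10:7] rd=15 = $15
  [6:0] imm=88 = #88

pop $15; addi $15, #88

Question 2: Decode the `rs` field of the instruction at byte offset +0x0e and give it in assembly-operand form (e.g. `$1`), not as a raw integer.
$12

[0e] 28 60 → 0x2860
  opcode bits[15:11]=0x5: sll/RR
  rd@[10:7]=0x0 ⇒ $0
  rs@[6:3]=0xc ⇒ $12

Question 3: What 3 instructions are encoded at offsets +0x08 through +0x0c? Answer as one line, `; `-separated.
ret; jnz #-2; addi $7, #111

+0x08: e0 00 ⇒ word 0xe000 (big)
  top 5b → 0x1c → ret [N]
+0x0a: 87 fe ⇒ word 0x87fe (big)
  top 5b → 0x10 → jnz [J]
  imm@[10:0]=0x7fe (s11→-2) ⇒ #-2
+0x0c: 23 ef ⇒ word 0x23ef (big)
  top 5b → 0x4 → addi [RI]
  rd@[10:7]=0x7 ⇒ $7
  imm@[6:0]=0x6f ⇒ #111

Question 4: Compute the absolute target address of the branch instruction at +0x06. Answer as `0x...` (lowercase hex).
[06] 0f fa → 0x0ffa
  op=0x0ffa>>11=0x1 ⇒ bz (J)
  imm@[10:0]=0x7fa (s11→-6) ⇒ #-6
  target = base 0x6a88 + off 0x06 + 2 + imm -6 = 0x6a8a

0x6a8a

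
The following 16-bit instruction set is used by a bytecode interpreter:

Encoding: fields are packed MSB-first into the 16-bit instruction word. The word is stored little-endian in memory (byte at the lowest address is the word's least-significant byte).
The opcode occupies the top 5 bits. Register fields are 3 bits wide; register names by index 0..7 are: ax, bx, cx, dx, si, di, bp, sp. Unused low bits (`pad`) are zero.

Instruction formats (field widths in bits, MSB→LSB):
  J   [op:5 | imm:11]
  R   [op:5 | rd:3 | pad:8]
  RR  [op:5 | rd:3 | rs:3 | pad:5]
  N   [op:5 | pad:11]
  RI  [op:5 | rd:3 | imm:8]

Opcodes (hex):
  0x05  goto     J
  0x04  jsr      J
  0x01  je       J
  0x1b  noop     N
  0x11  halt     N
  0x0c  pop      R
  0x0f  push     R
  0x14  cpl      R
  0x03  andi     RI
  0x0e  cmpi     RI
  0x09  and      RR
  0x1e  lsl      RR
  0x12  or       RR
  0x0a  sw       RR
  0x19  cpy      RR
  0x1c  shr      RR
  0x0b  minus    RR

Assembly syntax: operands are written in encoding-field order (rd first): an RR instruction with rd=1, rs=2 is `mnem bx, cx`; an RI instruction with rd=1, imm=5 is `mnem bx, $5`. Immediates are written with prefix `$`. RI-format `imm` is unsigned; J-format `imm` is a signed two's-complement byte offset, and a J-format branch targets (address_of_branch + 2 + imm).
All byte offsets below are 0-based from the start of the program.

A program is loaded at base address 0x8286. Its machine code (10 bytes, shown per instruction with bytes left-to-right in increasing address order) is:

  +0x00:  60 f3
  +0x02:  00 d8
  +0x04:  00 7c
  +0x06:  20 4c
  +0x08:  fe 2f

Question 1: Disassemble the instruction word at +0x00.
lsl dx, dx

off 0x00: read 60 f3 as little → 0xf360
  opcode bits[15:11]=0x1e: lsl/RR
  [10:8] rd=3 = dx
  [7:5] rs=3 = dx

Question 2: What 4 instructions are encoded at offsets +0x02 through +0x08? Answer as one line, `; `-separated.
noop; push si; and si, bx; goto $-2

[02] 00 d8 → 0xd800
  op=0xd800>>11=0x1b ⇒ noop (N)
[04] 00 7c → 0x7c00
  op=0x7c00>>11=0xf ⇒ push (R)
  [10:8] rd=4 = si
[06] 20 4c → 0x4c20
  op=0x4c20>>11=0x9 ⇒ and (RR)
  [10:8] rd=4 = si
  [7:5] rs=1 = bx
[08] fe 2f → 0x2ffe
  op=0x2ffe>>11=0x5 ⇒ goto (J)
  [10:0] imm=2046 (s11→-2) = $-2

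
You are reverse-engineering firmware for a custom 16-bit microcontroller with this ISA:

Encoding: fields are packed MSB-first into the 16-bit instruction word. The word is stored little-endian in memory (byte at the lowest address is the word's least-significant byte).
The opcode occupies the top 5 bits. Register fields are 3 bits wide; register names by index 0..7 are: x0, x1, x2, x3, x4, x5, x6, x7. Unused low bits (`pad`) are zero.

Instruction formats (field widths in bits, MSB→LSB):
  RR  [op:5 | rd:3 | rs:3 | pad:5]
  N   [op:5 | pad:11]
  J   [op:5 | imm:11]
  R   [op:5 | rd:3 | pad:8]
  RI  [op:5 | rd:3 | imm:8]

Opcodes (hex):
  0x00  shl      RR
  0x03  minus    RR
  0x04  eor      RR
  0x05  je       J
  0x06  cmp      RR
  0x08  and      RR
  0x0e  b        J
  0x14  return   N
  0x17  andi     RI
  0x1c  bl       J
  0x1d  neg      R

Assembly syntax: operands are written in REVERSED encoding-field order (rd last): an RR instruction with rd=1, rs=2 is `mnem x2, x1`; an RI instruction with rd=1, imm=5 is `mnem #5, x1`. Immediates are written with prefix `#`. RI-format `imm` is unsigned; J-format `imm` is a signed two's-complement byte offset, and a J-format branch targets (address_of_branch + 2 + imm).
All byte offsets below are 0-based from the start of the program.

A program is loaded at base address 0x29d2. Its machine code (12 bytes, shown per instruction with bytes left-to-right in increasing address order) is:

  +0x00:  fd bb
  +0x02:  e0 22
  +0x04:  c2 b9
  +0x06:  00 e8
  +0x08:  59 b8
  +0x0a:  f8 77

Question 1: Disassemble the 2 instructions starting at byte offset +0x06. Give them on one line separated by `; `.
@+06  little-endian(00 e8) = 0xe800
  opcode bits[15:11]=0x1d: neg/R
  [10:8] rd=0 = x0
@+08  little-endian(59 b8) = 0xb859
  opcode bits[15:11]=0x17: andi/RI
  [10:8] rd=0 = x0
  [7:0] imm=89 = #89

neg x0; andi #89, x0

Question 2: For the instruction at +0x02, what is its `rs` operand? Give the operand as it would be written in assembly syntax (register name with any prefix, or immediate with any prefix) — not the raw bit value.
x7

+0x02: e0 22 ⇒ word 0x22e0 (little)
  op=0x22e0>>11=0x4 ⇒ eor (RR)
  [10:8] rd=2 = x2
  [7:5] rs=7 = x7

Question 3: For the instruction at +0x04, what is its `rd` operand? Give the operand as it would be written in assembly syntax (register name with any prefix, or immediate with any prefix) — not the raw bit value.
x1

+0x04: c2 b9 ⇒ word 0xb9c2 (little)
  top 5b → 0x17 → andi [RI]
  rd@[10:8]=0x1 ⇒ x1
  imm@[7:0]=0xc2 ⇒ #194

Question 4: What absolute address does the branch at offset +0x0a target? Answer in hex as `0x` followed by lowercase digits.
0x29d6

off 0x0a: read f8 77 as little → 0x77f8
  opcode bits[15:11]=0xe: b/J
  imm@[10:0]=0x7f8 (s11→-8) ⇒ #-8
  target = base 0x29d2 + off 0x0a + 2 + imm -8 = 0x29d6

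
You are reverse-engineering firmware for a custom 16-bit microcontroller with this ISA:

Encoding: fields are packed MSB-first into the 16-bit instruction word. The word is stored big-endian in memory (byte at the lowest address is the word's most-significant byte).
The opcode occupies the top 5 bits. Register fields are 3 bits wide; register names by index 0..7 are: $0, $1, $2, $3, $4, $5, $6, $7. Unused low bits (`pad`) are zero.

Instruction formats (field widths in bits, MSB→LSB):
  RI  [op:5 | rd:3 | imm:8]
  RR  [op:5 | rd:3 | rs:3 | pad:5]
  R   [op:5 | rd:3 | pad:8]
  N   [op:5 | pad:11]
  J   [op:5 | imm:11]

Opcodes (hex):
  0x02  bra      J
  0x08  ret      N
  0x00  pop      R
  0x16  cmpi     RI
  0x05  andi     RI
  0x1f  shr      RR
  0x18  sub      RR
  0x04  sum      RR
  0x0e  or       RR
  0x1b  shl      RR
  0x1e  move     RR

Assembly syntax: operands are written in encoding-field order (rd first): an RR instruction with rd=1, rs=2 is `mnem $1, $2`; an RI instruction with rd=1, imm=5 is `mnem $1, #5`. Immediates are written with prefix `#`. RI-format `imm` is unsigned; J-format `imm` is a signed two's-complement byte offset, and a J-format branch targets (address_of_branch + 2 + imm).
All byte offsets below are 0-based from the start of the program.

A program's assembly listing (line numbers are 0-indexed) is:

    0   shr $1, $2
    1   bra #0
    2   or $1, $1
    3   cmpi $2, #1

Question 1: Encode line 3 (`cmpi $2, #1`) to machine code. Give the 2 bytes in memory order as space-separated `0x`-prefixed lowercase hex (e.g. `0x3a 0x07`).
3. cmpi fields op=0x16:5|rd=2:3|imm=1:8 → word b201h → b2 01

0xb2 0x01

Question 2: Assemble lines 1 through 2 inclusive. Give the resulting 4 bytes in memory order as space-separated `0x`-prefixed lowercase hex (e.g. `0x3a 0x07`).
L1: bra op=0x2:5|imm=0:11 ⇒ 0x1000 ⇒ big 10 00
L2: or op=0xe:5|rd=1:3|rs=1:3|pad=0:5 ⇒ 0x7120 ⇒ big 71 20

0x10 0x00 0x71 0x20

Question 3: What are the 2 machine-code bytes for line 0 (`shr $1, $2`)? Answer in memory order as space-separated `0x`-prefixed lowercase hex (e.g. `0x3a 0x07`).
0xf9 0x40

L0: shr op=0x1f:5|rd=1:3|rs=2:3|pad=0:5 ⇒ 0xf940 ⇒ big f9 40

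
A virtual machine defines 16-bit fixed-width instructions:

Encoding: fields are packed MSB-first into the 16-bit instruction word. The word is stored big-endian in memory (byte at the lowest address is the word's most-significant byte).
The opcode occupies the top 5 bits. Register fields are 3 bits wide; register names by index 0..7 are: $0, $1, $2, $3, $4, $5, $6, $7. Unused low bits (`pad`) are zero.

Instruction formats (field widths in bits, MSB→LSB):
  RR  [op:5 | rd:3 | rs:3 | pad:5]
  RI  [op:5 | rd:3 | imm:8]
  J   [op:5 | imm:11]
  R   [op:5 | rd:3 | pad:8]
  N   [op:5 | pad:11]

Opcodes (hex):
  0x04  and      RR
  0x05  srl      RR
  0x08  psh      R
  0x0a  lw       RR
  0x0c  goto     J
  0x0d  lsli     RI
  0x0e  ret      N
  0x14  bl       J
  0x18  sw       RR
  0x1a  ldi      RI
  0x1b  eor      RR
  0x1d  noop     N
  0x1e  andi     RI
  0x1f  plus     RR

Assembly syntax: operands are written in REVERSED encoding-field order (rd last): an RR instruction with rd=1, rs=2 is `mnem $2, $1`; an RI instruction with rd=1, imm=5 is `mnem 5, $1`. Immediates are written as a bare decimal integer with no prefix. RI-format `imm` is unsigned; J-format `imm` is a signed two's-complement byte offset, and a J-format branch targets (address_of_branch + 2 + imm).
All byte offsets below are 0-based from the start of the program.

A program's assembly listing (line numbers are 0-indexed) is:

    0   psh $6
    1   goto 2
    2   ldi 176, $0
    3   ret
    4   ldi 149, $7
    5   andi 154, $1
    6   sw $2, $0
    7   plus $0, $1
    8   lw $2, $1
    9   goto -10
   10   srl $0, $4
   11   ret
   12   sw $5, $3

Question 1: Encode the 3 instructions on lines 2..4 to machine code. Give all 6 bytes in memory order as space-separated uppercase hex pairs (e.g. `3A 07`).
D0 B0 70 00 D7 95

2. ldi fields op=0x1a:5|rd=0:3|imm=176:8 → word d0b0h → d0 b0
3. ret fields op=0xe:5|pad=0:11 → word 7000h → 70 00
4. ldi fields op=0x1a:5|rd=7:3|imm=149:8 → word d795h → d7 95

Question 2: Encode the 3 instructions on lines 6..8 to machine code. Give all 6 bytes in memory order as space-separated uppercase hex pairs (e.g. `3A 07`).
C0 40 F9 00 51 40

L6: sw op=0x18:5|rd=0:3|rs=2:3|pad=0:5 ⇒ 0xc040 ⇒ big c0 40
L7: plus op=0x1f:5|rd=1:3|rs=0:3|pad=0:5 ⇒ 0xf900 ⇒ big f9 00
L8: lw op=0xa:5|rd=1:3|rs=2:3|pad=0:5 ⇒ 0x5140 ⇒ big 51 40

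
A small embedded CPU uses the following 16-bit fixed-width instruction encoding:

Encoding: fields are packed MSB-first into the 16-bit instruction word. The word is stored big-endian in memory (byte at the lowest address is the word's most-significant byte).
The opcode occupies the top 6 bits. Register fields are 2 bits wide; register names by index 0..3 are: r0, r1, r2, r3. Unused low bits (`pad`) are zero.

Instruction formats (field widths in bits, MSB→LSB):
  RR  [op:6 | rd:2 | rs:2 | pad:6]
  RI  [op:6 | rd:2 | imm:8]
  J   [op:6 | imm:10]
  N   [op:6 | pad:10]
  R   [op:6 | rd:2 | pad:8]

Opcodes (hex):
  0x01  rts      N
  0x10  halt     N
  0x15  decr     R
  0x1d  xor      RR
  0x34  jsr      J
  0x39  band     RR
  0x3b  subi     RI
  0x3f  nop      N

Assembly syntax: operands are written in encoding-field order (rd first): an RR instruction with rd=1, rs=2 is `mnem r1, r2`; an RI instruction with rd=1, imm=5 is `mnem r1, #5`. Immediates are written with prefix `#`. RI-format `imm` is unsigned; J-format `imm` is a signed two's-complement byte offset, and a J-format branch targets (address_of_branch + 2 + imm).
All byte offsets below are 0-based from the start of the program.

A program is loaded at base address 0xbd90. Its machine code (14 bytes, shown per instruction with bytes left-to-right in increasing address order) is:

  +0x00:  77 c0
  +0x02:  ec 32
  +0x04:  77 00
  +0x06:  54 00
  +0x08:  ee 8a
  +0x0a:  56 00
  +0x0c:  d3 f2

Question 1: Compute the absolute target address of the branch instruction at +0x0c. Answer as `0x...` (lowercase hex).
+0x0c: d3 f2 ⇒ word 0xd3f2 (big)
  top 6b → 0x34 → jsr [J]
  imm@[9:0]=0x3f2 (s10→-14) ⇒ #-14
  target = base 0xbd90 + off 0x0c + 2 + imm -14 = 0xbd90

0xbd90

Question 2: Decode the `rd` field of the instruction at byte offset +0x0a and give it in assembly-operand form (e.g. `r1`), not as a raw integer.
[0a] 56 00 → 0x5600
  opcode bits[15:10]=0x15: decr/R
  rd@[9:8]=0x2 ⇒ r2

r2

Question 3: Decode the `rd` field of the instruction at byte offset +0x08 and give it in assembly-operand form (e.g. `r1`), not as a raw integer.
@+08  big-endian(ee 8a) = 0xee8a
  opcode bits[15:10]=0x3b: subi/RI
  rd: (w>>8)&0x3=0x2 → r2
  imm: (w>>0)&0xff=0x8a → #138

r2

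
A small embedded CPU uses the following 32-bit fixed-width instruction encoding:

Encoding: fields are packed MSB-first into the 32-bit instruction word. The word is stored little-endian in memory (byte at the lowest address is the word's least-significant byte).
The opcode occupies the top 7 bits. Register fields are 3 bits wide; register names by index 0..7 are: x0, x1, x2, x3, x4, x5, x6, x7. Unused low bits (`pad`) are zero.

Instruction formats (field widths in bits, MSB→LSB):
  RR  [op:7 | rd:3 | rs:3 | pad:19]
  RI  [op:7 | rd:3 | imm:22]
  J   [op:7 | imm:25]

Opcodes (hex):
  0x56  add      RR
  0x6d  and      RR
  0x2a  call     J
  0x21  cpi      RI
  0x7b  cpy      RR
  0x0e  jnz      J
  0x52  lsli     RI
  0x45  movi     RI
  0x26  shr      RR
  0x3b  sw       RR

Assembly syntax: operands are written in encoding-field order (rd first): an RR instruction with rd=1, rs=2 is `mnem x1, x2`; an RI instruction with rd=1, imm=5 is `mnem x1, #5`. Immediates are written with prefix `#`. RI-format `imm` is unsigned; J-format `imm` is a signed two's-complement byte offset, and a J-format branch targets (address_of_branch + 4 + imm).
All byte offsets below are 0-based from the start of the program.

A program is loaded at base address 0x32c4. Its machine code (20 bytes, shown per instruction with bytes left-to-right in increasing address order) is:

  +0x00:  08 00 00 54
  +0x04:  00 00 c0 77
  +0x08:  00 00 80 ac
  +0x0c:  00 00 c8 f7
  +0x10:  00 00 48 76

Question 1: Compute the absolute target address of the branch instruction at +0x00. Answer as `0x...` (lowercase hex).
0x32d0

+0x00: 08 00 00 54 ⇒ word 0x54000008 (little)
  op=0x54000008>>25=0x2a ⇒ call (J)
  imm: (w>>0)&0x1ffffff=0x8 → #8
  target = base 0x32c4 + off 0x00 + 4 + imm 8 = 0x32d0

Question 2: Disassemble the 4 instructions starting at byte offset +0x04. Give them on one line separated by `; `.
+0x04: 00 00 c0 77 ⇒ word 0x77c00000 (little)
  opcode bits[31:25]=0x3b: sw/RR
  [24:22] rd=7 = x7
  [21:19] rs=0 = x0
+0x08: 00 00 80 ac ⇒ word 0xac800000 (little)
  opcode bits[31:25]=0x56: add/RR
  [24:22] rd=2 = x2
  [21:19] rs=0 = x0
+0x0c: 00 00 c8 f7 ⇒ word 0xf7c80000 (little)
  opcode bits[31:25]=0x7b: cpy/RR
  [24:22] rd=7 = x7
  [21:19] rs=1 = x1
+0x10: 00 00 48 76 ⇒ word 0x76480000 (little)
  opcode bits[31:25]=0x3b: sw/RR
  [24:22] rd=1 = x1
  [21:19] rs=1 = x1

sw x7, x0; add x2, x0; cpy x7, x1; sw x1, x1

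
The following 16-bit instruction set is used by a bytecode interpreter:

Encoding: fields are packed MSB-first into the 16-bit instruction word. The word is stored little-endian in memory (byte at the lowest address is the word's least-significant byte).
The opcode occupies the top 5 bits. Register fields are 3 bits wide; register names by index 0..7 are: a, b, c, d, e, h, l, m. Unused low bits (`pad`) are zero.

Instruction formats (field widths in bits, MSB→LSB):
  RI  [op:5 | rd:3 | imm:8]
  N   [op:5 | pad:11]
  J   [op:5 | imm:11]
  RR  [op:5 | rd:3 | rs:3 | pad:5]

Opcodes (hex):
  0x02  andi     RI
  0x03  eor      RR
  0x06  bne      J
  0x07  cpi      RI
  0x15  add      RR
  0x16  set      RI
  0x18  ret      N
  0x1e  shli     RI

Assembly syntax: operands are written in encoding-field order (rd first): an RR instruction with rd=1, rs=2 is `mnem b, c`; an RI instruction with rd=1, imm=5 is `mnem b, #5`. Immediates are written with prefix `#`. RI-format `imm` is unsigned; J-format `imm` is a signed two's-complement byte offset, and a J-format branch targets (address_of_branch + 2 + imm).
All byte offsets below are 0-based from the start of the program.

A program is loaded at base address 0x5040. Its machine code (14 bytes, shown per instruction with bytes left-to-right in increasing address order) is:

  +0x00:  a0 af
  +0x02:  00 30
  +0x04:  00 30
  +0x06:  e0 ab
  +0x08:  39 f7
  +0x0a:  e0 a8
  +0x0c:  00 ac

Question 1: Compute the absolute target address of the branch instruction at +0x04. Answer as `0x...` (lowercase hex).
0x5046

[04] 00 30 → 0x3000
  top 5b → 0x6 → bne [J]
  imm@[10:0]=0x0 ⇒ #0
  target = base 0x5040 + off 0x04 + 2 + imm 0 = 0x5046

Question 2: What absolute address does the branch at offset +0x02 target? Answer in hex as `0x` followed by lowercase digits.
0x5044

@+02  little-endian(00 30) = 0x3000
  opcode bits[15:11]=0x6: bne/J
  imm@[10:0]=0x0 ⇒ #0
  target = base 0x5040 + off 0x02 + 2 + imm 0 = 0x5044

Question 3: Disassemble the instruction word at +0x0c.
[0c] 00 ac → 0xac00
  op=0xac00>>11=0x15 ⇒ add (RR)
  rd: (w>>8)&0x7=0x4 → e
  rs: (w>>5)&0x7=0x0 → a

add e, a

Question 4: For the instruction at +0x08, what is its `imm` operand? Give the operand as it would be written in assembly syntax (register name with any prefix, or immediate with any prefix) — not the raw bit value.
off 0x08: read 39 f7 as little → 0xf739
  op=0xf739>>11=0x1e ⇒ shli (RI)
  [10:8] rd=7 = m
  [7:0] imm=57 = #57

#57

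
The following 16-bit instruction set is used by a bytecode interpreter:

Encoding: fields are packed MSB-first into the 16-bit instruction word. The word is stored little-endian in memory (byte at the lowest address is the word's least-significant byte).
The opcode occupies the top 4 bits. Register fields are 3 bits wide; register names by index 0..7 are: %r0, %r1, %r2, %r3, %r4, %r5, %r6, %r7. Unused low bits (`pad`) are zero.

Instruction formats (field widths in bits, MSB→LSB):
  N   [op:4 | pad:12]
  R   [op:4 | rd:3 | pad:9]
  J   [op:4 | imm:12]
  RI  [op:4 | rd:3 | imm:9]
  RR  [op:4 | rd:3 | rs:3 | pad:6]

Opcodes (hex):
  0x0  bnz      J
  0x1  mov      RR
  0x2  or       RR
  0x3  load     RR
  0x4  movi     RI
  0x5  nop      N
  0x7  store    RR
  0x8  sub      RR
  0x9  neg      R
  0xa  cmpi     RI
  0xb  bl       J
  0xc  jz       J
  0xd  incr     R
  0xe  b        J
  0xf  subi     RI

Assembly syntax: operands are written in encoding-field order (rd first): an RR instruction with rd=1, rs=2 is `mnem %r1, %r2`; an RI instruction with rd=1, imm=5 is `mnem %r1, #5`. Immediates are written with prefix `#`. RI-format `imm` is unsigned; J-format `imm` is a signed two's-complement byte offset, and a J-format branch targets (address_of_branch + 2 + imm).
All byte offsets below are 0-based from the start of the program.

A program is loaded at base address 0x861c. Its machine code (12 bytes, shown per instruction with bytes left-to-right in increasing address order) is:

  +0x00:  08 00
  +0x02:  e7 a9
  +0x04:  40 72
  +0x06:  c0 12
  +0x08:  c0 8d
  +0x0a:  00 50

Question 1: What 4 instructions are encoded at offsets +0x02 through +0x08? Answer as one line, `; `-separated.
cmpi %r4, #487; store %r1, %r1; mov %r1, %r3; sub %r6, %r7

@+02  little-endian(e7 a9) = 0xa9e7
  op=0xa9e7>>12=0xa ⇒ cmpi (RI)
  rd: (w>>9)&0x7=0x4 → %r4
  imm: (w>>0)&0x1ff=0x1e7 → #487
@+04  little-endian(40 72) = 0x7240
  op=0x7240>>12=0x7 ⇒ store (RR)
  rd: (w>>9)&0x7=0x1 → %r1
  rs: (w>>6)&0x7=0x1 → %r1
@+06  little-endian(c0 12) = 0x12c0
  op=0x12c0>>12=0x1 ⇒ mov (RR)
  rd: (w>>9)&0x7=0x1 → %r1
  rs: (w>>6)&0x7=0x3 → %r3
@+08  little-endian(c0 8d) = 0x8dc0
  op=0x8dc0>>12=0x8 ⇒ sub (RR)
  rd: (w>>9)&0x7=0x6 → %r6
  rs: (w>>6)&0x7=0x7 → %r7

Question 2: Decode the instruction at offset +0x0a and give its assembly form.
off 0x0a: read 00 50 as little → 0x5000
  op=0x5000>>12=0x5 ⇒ nop (N)

nop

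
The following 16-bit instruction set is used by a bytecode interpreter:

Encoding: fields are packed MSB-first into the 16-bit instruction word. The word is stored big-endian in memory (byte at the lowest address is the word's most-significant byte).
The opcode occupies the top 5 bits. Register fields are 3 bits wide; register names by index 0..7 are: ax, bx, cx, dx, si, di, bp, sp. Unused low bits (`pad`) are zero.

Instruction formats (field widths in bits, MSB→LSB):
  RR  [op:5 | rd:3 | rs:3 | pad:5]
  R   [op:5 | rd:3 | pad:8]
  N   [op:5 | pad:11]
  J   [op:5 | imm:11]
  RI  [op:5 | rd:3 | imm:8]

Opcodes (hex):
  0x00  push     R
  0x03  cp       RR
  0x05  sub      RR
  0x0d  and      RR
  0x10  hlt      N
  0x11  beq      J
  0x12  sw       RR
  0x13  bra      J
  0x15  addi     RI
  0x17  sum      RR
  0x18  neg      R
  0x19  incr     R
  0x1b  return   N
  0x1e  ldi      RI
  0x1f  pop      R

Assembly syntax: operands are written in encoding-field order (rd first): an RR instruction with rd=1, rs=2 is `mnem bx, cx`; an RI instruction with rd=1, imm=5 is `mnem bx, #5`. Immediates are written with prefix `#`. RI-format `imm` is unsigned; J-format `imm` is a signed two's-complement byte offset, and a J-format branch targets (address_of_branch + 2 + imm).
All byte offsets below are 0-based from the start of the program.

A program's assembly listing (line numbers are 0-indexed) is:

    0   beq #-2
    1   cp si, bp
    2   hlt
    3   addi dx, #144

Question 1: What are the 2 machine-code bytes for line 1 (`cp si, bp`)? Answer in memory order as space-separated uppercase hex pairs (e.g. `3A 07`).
line 1 (cp): pack op=0x3:5|rd=4:3|rs=6:3|pad=0:5 = 0x1cc0; big→ 1c c0

1C C0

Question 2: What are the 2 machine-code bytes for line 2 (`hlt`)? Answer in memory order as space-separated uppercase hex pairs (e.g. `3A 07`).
80 00

line 2 (hlt): pack op=0x10:5|pad=0:11 = 0x8000; big→ 80 00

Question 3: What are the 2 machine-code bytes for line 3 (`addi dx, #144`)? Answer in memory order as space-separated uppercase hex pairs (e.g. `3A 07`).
line 3 (addi): pack op=0x15:5|rd=3:3|imm=144:8 = 0xab90; big→ ab 90

AB 90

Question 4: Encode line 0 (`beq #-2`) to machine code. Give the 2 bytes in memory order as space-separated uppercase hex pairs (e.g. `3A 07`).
8F FE

L0: beq op=0x11:5|imm=-2:11 ⇒ 0x8ffe ⇒ big 8f fe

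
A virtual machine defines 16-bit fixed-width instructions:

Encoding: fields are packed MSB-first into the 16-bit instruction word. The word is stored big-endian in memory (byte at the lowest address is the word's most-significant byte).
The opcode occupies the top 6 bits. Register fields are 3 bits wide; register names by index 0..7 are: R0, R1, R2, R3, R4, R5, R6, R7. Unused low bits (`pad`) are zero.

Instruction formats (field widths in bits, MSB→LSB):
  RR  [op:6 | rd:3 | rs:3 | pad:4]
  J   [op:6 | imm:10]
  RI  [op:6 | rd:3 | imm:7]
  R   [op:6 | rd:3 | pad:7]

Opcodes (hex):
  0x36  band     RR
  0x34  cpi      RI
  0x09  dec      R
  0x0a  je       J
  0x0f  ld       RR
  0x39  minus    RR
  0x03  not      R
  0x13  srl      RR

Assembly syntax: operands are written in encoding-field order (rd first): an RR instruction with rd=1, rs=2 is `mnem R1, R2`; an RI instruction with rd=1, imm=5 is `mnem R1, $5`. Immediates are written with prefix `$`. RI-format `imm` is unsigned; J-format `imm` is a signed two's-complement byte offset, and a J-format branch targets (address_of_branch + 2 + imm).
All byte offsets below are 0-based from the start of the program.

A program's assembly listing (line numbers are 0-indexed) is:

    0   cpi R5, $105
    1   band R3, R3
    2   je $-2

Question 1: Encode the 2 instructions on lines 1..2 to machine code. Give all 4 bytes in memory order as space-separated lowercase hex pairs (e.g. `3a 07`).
1. band fields op=0x36:6|rd=3:3|rs=3:3|pad=0:4 → word d9b0h → d9 b0
2. je fields op=0xa:6|imm=-2:10 → word 2bfeh → 2b fe

d9 b0 2b fe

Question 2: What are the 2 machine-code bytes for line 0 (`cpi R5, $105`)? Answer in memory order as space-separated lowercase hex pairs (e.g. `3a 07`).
line 0 (cpi): pack op=0x34:6|rd=5:3|imm=105:7 = 0xd2e9; big→ d2 e9

d2 e9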